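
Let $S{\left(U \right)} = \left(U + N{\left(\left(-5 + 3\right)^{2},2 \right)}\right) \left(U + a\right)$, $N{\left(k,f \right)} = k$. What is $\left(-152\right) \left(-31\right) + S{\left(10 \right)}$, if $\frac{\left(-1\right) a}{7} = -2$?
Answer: $5048$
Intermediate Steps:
$a = 14$ ($a = \left(-7\right) \left(-2\right) = 14$)
$S{\left(U \right)} = \left(4 + U\right) \left(14 + U\right)$ ($S{\left(U \right)} = \left(U + \left(-5 + 3\right)^{2}\right) \left(U + 14\right) = \left(U + \left(-2\right)^{2}\right) \left(14 + U\right) = \left(U + 4\right) \left(14 + U\right) = \left(4 + U\right) \left(14 + U\right)$)
$\left(-152\right) \left(-31\right) + S{\left(10 \right)} = \left(-152\right) \left(-31\right) + \left(56 + 10^{2} + 18 \cdot 10\right) = 4712 + \left(56 + 100 + 180\right) = 4712 + 336 = 5048$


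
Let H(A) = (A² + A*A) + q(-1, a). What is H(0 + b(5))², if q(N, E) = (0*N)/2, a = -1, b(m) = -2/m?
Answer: 64/625 ≈ 0.10240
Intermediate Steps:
q(N, E) = 0 (q(N, E) = 0*(½) = 0)
H(A) = 2*A² (H(A) = (A² + A*A) + 0 = (A² + A²) + 0 = 2*A² + 0 = 2*A²)
H(0 + b(5))² = (2*(0 - 2/5)²)² = (2*(0 - 2*⅕)²)² = (2*(0 - ⅖)²)² = (2*(-⅖)²)² = (2*(4/25))² = (8/25)² = 64/625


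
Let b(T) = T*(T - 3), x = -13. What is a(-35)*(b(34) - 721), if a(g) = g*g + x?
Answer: 403596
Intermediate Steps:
b(T) = T*(-3 + T)
a(g) = -13 + g**2 (a(g) = g*g - 13 = g**2 - 13 = -13 + g**2)
a(-35)*(b(34) - 721) = (-13 + (-35)**2)*(34*(-3 + 34) - 721) = (-13 + 1225)*(34*31 - 721) = 1212*(1054 - 721) = 1212*333 = 403596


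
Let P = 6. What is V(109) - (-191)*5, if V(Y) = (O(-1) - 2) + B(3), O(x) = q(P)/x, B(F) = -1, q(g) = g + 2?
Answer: 944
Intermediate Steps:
q(g) = 2 + g
O(x) = 8/x (O(x) = (2 + 6)/x = 8/x)
V(Y) = -11 (V(Y) = (8/(-1) - 2) - 1 = (8*(-1) - 2) - 1 = (-8 - 2) - 1 = -10 - 1 = -11)
V(109) - (-191)*5 = -11 - (-191)*5 = -11 - 1*(-955) = -11 + 955 = 944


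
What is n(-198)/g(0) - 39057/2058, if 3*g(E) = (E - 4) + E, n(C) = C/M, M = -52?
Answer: -778859/35672 ≈ -21.834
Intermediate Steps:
n(C) = -C/52 (n(C) = C/(-52) = C*(-1/52) = -C/52)
g(E) = -4/3 + 2*E/3 (g(E) = ((E - 4) + E)/3 = ((-4 + E) + E)/3 = (-4 + 2*E)/3 = -4/3 + 2*E/3)
n(-198)/g(0) - 39057/2058 = (-1/52*(-198))/(-4/3 + (2/3)*0) - 39057/2058 = 99/(26*(-4/3 + 0)) - 39057*1/2058 = 99/(26*(-4/3)) - 13019/686 = (99/26)*(-3/4) - 13019/686 = -297/104 - 13019/686 = -778859/35672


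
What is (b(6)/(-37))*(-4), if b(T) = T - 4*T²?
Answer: -552/37 ≈ -14.919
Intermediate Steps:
(b(6)/(-37))*(-4) = ((6*(1 - 4*6))/(-37))*(-4) = ((6*(1 - 24))*(-1/37))*(-4) = ((6*(-23))*(-1/37))*(-4) = -138*(-1/37)*(-4) = (138/37)*(-4) = -552/37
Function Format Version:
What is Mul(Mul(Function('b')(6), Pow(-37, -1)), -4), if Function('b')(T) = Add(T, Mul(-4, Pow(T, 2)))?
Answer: Rational(-552, 37) ≈ -14.919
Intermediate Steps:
Mul(Mul(Function('b')(6), Pow(-37, -1)), -4) = Mul(Mul(Mul(6, Add(1, Mul(-4, 6))), Pow(-37, -1)), -4) = Mul(Mul(Mul(6, Add(1, -24)), Rational(-1, 37)), -4) = Mul(Mul(Mul(6, -23), Rational(-1, 37)), -4) = Mul(Mul(-138, Rational(-1, 37)), -4) = Mul(Rational(138, 37), -4) = Rational(-552, 37)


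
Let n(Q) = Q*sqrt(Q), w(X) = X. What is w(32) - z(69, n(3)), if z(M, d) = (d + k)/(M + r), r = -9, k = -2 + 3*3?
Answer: 1913/60 - sqrt(3)/20 ≈ 31.797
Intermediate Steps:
k = 7 (k = -2 + 9 = 7)
n(Q) = Q**(3/2)
z(M, d) = (7 + d)/(-9 + M) (z(M, d) = (d + 7)/(M - 9) = (7 + d)/(-9 + M))
w(32) - z(69, n(3)) = 32 - (7 + 3**(3/2))/(-9 + 69) = 32 - (7 + 3*sqrt(3))/60 = 32 - (7/60 + sqrt(3)/20) = 32 + (-7/60 - sqrt(3)/20) = 1913/60 - sqrt(3)/20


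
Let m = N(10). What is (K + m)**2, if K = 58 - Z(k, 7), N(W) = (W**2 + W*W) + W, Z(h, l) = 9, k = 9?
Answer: 67081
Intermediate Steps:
N(W) = W + 2*W**2 (N(W) = (W**2 + W**2) + W = 2*W**2 + W = W + 2*W**2)
m = 210 (m = 10*(1 + 2*10) = 10*(1 + 20) = 10*21 = 210)
K = 49 (K = 58 - 1*9 = 58 - 9 = 49)
(K + m)**2 = (49 + 210)**2 = 259**2 = 67081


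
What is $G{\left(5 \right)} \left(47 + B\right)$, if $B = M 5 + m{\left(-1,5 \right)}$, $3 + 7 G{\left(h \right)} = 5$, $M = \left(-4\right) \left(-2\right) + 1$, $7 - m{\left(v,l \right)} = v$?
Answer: $\frac{200}{7} \approx 28.571$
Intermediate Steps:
$m{\left(v,l \right)} = 7 - v$
$M = 9$ ($M = 8 + 1 = 9$)
$G{\left(h \right)} = \frac{2}{7}$ ($G{\left(h \right)} = - \frac{3}{7} + \frac{1}{7} \cdot 5 = - \frac{3}{7} + \frac{5}{7} = \frac{2}{7}$)
$B = 53$ ($B = 9 \cdot 5 + \left(7 - -1\right) = 45 + \left(7 + 1\right) = 45 + 8 = 53$)
$G{\left(5 \right)} \left(47 + B\right) = \frac{2 \left(47 + 53\right)}{7} = \frac{2}{7} \cdot 100 = \frac{200}{7}$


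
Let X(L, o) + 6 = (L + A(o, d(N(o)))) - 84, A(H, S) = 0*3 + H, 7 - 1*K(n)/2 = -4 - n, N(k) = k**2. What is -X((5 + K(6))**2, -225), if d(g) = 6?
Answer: -1206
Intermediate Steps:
K(n) = 22 + 2*n (K(n) = 14 - 2*(-4 - n) = 14 + (8 + 2*n) = 22 + 2*n)
A(H, S) = H (A(H, S) = 0 + H = H)
X(L, o) = -90 + L + o (X(L, o) = -6 + ((L + o) - 84) = -6 + (-84 + L + o) = -90 + L + o)
-X((5 + K(6))**2, -225) = -(-90 + (5 + (22 + 2*6))**2 - 225) = -(-90 + (5 + (22 + 12))**2 - 225) = -(-90 + (5 + 34)**2 - 225) = -(-90 + 39**2 - 225) = -(-90 + 1521 - 225) = -1*1206 = -1206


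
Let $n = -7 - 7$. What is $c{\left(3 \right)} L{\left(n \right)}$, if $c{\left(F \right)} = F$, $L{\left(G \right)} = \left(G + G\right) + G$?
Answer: $-126$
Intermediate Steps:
$n = -14$
$L{\left(G \right)} = 3 G$ ($L{\left(G \right)} = 2 G + G = 3 G$)
$c{\left(3 \right)} L{\left(n \right)} = 3 \cdot 3 \left(-14\right) = 3 \left(-42\right) = -126$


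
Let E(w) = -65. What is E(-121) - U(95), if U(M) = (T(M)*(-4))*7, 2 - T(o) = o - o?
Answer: -9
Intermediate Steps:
T(o) = 2 (T(o) = 2 - (o - o) = 2 - 1*0 = 2 + 0 = 2)
U(M) = -56 (U(M) = (2*(-4))*7 = -8*7 = -56)
E(-121) - U(95) = -65 - 1*(-56) = -65 + 56 = -9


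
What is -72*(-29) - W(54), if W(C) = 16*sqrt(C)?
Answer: 2088 - 48*sqrt(6) ≈ 1970.4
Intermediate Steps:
-72*(-29) - W(54) = -72*(-29) - 16*sqrt(54) = 2088 - 16*3*sqrt(6) = 2088 - 48*sqrt(6)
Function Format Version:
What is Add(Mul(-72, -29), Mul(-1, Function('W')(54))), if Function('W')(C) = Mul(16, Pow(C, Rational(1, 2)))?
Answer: Add(2088, Mul(-48, Pow(6, Rational(1, 2)))) ≈ 1970.4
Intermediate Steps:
Add(Mul(-72, -29), Mul(-1, Function('W')(54))) = Add(Mul(-72, -29), Mul(-1, Mul(16, Pow(54, Rational(1, 2))))) = Add(2088, Mul(-1, Mul(16, Mul(3, Pow(6, Rational(1, 2)))))) = Add(2088, Mul(-1, Mul(48, Pow(6, Rational(1, 2))))) = Add(2088, Mul(-48, Pow(6, Rational(1, 2))))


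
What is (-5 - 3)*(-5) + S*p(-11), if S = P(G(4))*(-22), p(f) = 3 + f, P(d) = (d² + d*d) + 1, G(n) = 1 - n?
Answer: 3384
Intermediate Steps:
P(d) = 1 + 2*d² (P(d) = (d² + d²) + 1 = 2*d² + 1 = 1 + 2*d²)
S = -418 (S = (1 + 2*(1 - 1*4)²)*(-22) = (1 + 2*(1 - 4)²)*(-22) = (1 + 2*(-3)²)*(-22) = (1 + 2*9)*(-22) = (1 + 18)*(-22) = 19*(-22) = -418)
(-5 - 3)*(-5) + S*p(-11) = (-5 - 3)*(-5) - 418*(3 - 11) = -8*(-5) - 418*(-8) = 40 + 3344 = 3384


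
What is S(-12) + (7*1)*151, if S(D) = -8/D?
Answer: 3173/3 ≈ 1057.7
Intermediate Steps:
S(-12) + (7*1)*151 = -8/(-12) + (7*1)*151 = -8*(-1/12) + 7*151 = ⅔ + 1057 = 3173/3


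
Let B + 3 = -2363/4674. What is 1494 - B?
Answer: 6999341/4674 ≈ 1497.5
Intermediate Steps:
B = -16385/4674 (B = -3 - 2363/4674 = -16385/4674 ≈ -3.5056)
1494 - B = 1494 - 1*(-16385/4674) = 1494 + 16385/4674 = 6999341/4674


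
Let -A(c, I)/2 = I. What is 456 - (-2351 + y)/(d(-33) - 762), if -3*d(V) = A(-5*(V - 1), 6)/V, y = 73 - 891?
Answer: 11363823/25150 ≈ 451.84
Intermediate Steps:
A(c, I) = -2*I
y = -818
d(V) = 4/V (d(V) = -(-2*6)/(3*V) = -(-4)/V = 4/V)
456 - (-2351 + y)/(d(-33) - 762) = 456 - (-2351 - 818)/(4/(-33) - 762) = 456 - (-3169)/(4*(-1/33) - 762) = 456 - (-3169)/(-4/33 - 762) = 456 - (-3169)/(-25150/33) = 456 - (-3169)*(-33)/25150 = 456 - 1*104577/25150 = 456 - 104577/25150 = 11363823/25150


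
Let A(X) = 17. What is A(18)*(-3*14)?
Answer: -714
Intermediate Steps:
A(18)*(-3*14) = 17*(-3*14) = 17*(-42) = -714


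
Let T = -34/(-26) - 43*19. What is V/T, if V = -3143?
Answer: 40859/10604 ≈ 3.8532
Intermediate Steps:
T = -10604/13 (T = -34*(-1/26) - 817 = 17/13 - 817 = -10604/13 ≈ -815.69)
V/T = -3143/(-10604/13) = -3143*(-13/10604) = 40859/10604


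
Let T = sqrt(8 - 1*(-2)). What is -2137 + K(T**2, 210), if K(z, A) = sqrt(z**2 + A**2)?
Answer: -2137 + 10*sqrt(442) ≈ -1926.8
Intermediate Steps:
T = sqrt(10) (T = sqrt(8 + 2) = sqrt(10) ≈ 3.1623)
K(z, A) = sqrt(A**2 + z**2)
-2137 + K(T**2, 210) = -2137 + sqrt(210**2 + ((sqrt(10))**2)**2) = -2137 + sqrt(44100 + 10**2) = -2137 + sqrt(44100 + 100) = -2137 + sqrt(44200) = -2137 + 10*sqrt(442)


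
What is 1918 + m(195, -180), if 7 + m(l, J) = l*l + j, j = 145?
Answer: 40081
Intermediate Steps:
m(l, J) = 138 + l² (m(l, J) = -7 + (l*l + 145) = -7 + (l² + 145) = -7 + (145 + l²) = 138 + l²)
1918 + m(195, -180) = 1918 + (138 + 195²) = 1918 + (138 + 38025) = 1918 + 38163 = 40081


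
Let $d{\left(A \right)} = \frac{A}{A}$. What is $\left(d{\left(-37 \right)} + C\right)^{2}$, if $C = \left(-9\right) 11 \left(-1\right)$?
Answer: $10000$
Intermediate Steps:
$d{\left(A \right)} = 1$
$C = 99$ ($C = \left(-99\right) \left(-1\right) = 99$)
$\left(d{\left(-37 \right)} + C\right)^{2} = \left(1 + 99\right)^{2} = 100^{2} = 10000$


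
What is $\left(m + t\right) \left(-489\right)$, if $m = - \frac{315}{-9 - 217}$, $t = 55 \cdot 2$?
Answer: $- \frac{12310575}{226} \approx -54472.0$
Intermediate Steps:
$t = 110$
$m = \frac{315}{226}$ ($m = - \frac{315}{-9 - 217} = - \frac{315}{-226} = \left(-315\right) \left(- \frac{1}{226}\right) = \frac{315}{226} \approx 1.3938$)
$\left(m + t\right) \left(-489\right) = \left(\frac{315}{226} + 110\right) \left(-489\right) = \frac{25175}{226} \left(-489\right) = - \frac{12310575}{226}$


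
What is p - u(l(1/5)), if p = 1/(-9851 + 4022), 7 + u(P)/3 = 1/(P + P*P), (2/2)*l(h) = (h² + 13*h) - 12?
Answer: 221316899/10558262 ≈ 20.961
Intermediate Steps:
l(h) = -12 + h² + 13*h (l(h) = (h² + 13*h) - 12 = -12 + h² + 13*h)
u(P) = -21 + 3/(P + P²) (u(P) = -21 + 3/(P + P*P) = -21 + 3/(P + P²))
p = -1/5829 (p = 1/(-5829) = -1/5829 ≈ -0.00017156)
p - u(l(1/5)) = -1/5829 - 3*(1 - 7*(-12 + (1/5)² + 13/5) - 7*(-12 + (1/5)² + 13/5)²)/((-12 + (1/5)² + 13/5)*(1 + (-12 + (1/5)² + 13/5))) = -1/5829 - 3*(1 - 7*(-12 + (⅕)² + 13*(⅕)) - 7*(-12 + (⅕)² + 13*(⅕))²)/((-12 + (⅕)² + 13*(⅕))*(1 + (-12 + (⅕)² + 13*(⅕)))) = -1/5829 - 3*(1 - 7*(-12 + 1/25 + 13/5) - 7*(-12 + 1/25 + 13/5)²)/((-12 + 1/25 + 13/5)*(1 + (-12 + 1/25 + 13/5))) = -1/5829 - 3*(1 - 7*(-234/25) - 7*(-234/25)²)/((-234/25)*(1 - 234/25)) = -1/5829 - 3*(-25)*(1 + 1638/25 - 7*54756/625)/(234*(-209/25)) = -1/5829 - 3*(-25)*(-25)*(1 + 1638/25 - 383292/625)/(234*209) = -1/5829 - 3*(-25)*(-25)*(-341717)/(234*209*625) = -1/5829 - 1*(-341717/16302) = -1/5829 + 341717/16302 = 221316899/10558262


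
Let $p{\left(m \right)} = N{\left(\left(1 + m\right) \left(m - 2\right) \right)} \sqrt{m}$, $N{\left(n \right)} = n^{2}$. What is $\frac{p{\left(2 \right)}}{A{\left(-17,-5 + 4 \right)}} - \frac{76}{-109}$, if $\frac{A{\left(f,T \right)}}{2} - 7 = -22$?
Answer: $\frac{76}{109} \approx 0.69725$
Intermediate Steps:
$A{\left(f,T \right)} = -30$ ($A{\left(f,T \right)} = 14 + 2 \left(-22\right) = 14 - 44 = -30$)
$p{\left(m \right)} = \sqrt{m} \left(1 + m\right)^{2} \left(-2 + m\right)^{2}$ ($p{\left(m \right)} = \left(\left(1 + m\right) \left(m - 2\right)\right)^{2} \sqrt{m} = \left(\left(1 + m\right) \left(-2 + m\right)\right)^{2} \sqrt{m} = \left(1 + m\right)^{2} \left(-2 + m\right)^{2} \sqrt{m} = \sqrt{m} \left(1 + m\right)^{2} \left(-2 + m\right)^{2}$)
$\frac{p{\left(2 \right)}}{A{\left(-17,-5 + 4 \right)}} - \frac{76}{-109} = \frac{\sqrt{2} \left(2 + 2 - 2^{2}\right)^{2}}{-30} - \frac{76}{-109} = \sqrt{2} \left(2 + 2 - 4\right)^{2} \left(- \frac{1}{30}\right) - - \frac{76}{109} = \sqrt{2} \left(2 + 2 - 4\right)^{2} \left(- \frac{1}{30}\right) + \frac{76}{109} = \sqrt{2} \cdot 0^{2} \left(- \frac{1}{30}\right) + \frac{76}{109} = \sqrt{2} \cdot 0 \left(- \frac{1}{30}\right) + \frac{76}{109} = 0 \left(- \frac{1}{30}\right) + \frac{76}{109} = 0 + \frac{76}{109} = \frac{76}{109}$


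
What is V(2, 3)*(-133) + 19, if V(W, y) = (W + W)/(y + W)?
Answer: -437/5 ≈ -87.400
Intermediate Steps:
V(W, y) = 2*W/(W + y) (V(W, y) = (2*W)/(W + y) = 2*W/(W + y))
V(2, 3)*(-133) + 19 = (2*2/(2 + 3))*(-133) + 19 = (2*2/5)*(-133) + 19 = (2*2*(⅕))*(-133) + 19 = (⅘)*(-133) + 19 = -532/5 + 19 = -437/5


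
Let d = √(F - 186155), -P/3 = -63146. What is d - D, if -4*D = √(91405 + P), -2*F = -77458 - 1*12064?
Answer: √280843/4 + I*√141394 ≈ 132.49 + 376.02*I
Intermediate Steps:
P = 189438 (P = -3*(-63146) = 189438)
F = 44761 (F = -(-77458 - 1*12064)/2 = -(-77458 - 12064)/2 = -½*(-89522) = 44761)
d = I*√141394 (d = √(44761 - 186155) = √(-141394) = I*√141394 ≈ 376.02*I)
D = -√280843/4 (D = -√(91405 + 189438)/4 = -√280843/4 ≈ -132.49)
d - D = I*√141394 - (-1)*√280843/4 = I*√141394 + √280843/4 = √280843/4 + I*√141394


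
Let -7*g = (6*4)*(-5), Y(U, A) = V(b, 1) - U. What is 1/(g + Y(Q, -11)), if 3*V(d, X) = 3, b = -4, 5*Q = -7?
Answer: 35/684 ≈ 0.051170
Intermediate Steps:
Q = -7/5 (Q = (1/5)*(-7) = -7/5 ≈ -1.4000)
V(d, X) = 1 (V(d, X) = (1/3)*3 = 1)
Y(U, A) = 1 - U
g = 120/7 (g = -6*4*(-5)/7 = -24*(-5)/7 = -1/7*(-120) = 120/7 ≈ 17.143)
1/(g + Y(Q, -11)) = 1/(120/7 + (1 - 1*(-7/5))) = 1/(120/7 + (1 + 7/5)) = 1/(120/7 + 12/5) = 1/(684/35) = 35/684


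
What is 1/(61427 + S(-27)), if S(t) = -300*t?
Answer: 1/69527 ≈ 1.4383e-5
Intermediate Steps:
1/(61427 + S(-27)) = 1/(61427 - 300*(-27)) = 1/(61427 + 8100) = 1/69527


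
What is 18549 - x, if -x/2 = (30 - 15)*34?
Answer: 19569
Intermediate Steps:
x = -1020 (x = -2*(30 - 15)*34 = -30*34 = -2*510 = -1020)
18549 - x = 18549 - 1*(-1020) = 18549 + 1020 = 19569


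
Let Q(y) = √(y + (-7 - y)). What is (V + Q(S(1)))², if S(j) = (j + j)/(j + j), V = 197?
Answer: (197 + I*√7)² ≈ 38802.0 + 1042.4*I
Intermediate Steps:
S(j) = 1 (S(j) = (2*j)/((2*j)) = (2*j)*(1/(2*j)) = 1)
Q(y) = I*√7 (Q(y) = √(-7) = I*√7)
(V + Q(S(1)))² = (197 + I*√7)²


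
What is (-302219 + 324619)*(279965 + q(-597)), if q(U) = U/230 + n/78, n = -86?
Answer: 5625206444480/897 ≈ 6.2711e+9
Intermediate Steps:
q(U) = -43/39 + U/230 (q(U) = U/230 - 86/78 = U*(1/230) - 86*1/78 = U/230 - 43/39 = -43/39 + U/230)
(-302219 + 324619)*(279965 + q(-597)) = (-302219 + 324619)*(279965 + (-43/39 + (1/230)*(-597))) = 22400*(279965 + (-43/39 - 597/230)) = 22400*(279965 - 33173/8970) = 22400*(2511252877/8970) = 5625206444480/897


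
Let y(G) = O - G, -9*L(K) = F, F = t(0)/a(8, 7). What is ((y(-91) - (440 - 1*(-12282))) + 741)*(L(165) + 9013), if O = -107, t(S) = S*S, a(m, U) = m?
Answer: -108128961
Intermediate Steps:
t(S) = S**2
F = 0 (F = 0**2/8 = 0*(1/8) = 0)
L(K) = 0 (L(K) = -1/9*0 = 0)
y(G) = -107 - G
((y(-91) - (440 - 1*(-12282))) + 741)*(L(165) + 9013) = (((-107 - 1*(-91)) - (440 - 1*(-12282))) + 741)*(0 + 9013) = (((-107 + 91) - (440 + 12282)) + 741)*9013 = ((-16 - 1*12722) + 741)*9013 = ((-16 - 12722) + 741)*9013 = (-12738 + 741)*9013 = -11997*9013 = -108128961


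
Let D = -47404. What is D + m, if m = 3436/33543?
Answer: -1590068936/33543 ≈ -47404.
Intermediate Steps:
m = 3436/33543 (m = 3436*(1/33543) = 3436/33543 ≈ 0.10244)
D + m = -47404 + 3436/33543 = -1590068936/33543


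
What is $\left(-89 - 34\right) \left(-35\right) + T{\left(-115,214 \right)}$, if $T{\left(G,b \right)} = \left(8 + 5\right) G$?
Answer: $2810$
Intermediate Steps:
$T{\left(G,b \right)} = 13 G$
$\left(-89 - 34\right) \left(-35\right) + T{\left(-115,214 \right)} = \left(-89 - 34\right) \left(-35\right) + 13 \left(-115\right) = \left(-123\right) \left(-35\right) - 1495 = 4305 - 1495 = 2810$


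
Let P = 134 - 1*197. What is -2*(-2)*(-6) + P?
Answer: -87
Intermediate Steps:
P = -63 (P = 134 - 197 = -63)
-2*(-2)*(-6) + P = -2*(-2)*(-6) - 63 = 4*(-6) - 63 = -24 - 63 = -87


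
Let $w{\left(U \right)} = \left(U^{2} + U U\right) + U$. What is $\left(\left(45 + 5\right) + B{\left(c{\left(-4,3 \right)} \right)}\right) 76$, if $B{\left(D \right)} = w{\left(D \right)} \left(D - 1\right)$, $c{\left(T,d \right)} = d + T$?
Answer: $3648$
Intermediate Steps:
$w{\left(U \right)} = U + 2 U^{2}$ ($w{\left(U \right)} = \left(U^{2} + U^{2}\right) + U = 2 U^{2} + U = U + 2 U^{2}$)
$c{\left(T,d \right)} = T + d$
$B{\left(D \right)} = D \left(1 + 2 D\right) \left(-1 + D\right)$ ($B{\left(D \right)} = D \left(1 + 2 D\right) \left(D - 1\right) = D \left(1 + 2 D\right) \left(-1 + D\right)$)
$\left(\left(45 + 5\right) + B{\left(c{\left(-4,3 \right)} \right)}\right) 76 = \left(\left(45 + 5\right) + \left(-4 + 3\right) \left(1 + 2 \left(-4 + 3\right)\right) \left(-1 + \left(-4 + 3\right)\right)\right) 76 = \left(50 - \left(1 + 2 \left(-1\right)\right) \left(-1 - 1\right)\right) 76 = \left(50 - \left(1 - 2\right) \left(-2\right)\right) 76 = \left(50 - \left(-1\right) \left(-2\right)\right) 76 = \left(50 - 2\right) 76 = 48 \cdot 76 = 3648$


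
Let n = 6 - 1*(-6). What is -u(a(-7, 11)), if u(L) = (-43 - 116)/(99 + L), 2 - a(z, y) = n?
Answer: 159/89 ≈ 1.7865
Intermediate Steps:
n = 12 (n = 6 + 6 = 12)
a(z, y) = -10 (a(z, y) = 2 - 1*12 = 2 - 12 = -10)
u(L) = -159/(99 + L)
-u(a(-7, 11)) = -(-159)/(99 - 10) = -(-159)/89 = -1*(-159/89) = 159/89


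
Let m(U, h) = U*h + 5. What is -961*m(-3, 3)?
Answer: 3844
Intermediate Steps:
m(U, h) = 5 + U*h
-961*m(-3, 3) = -961*(5 - 3*3) = -961*(5 - 9) = -961*(-4) = 3844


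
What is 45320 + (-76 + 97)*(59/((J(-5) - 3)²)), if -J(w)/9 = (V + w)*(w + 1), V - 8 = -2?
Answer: 16451573/363 ≈ 45321.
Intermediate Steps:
V = 6 (V = 8 - 2 = 6)
J(w) = -9*(1 + w)*(6 + w) (J(w) = -9*(6 + w)*(w + 1) = -9*(6 + w)*(1 + w) = -9*(1 + w)*(6 + w))
45320 + (-76 + 97)*(59/((J(-5) - 3)²)) = 45320 + (-76 + 97)*(59/(((-54 - 63*(-5) - 9*(-5)²) - 3)²)) = 45320 + 21*(59/(((-54 + 315 - 9*25) - 3)²)) = 45320 + 21*(59/(((-54 + 315 - 225) - 3)²)) = 45320 + 21*(59/((36 - 3)²)) = 45320 + 21*(59/(33²)) = 45320 + 21*(59/1089) = 45320 + 413/363 = 16451573/363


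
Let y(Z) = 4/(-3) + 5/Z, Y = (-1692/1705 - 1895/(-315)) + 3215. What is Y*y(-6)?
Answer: -2248212356/322245 ≈ -6976.7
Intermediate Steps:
Y = 345878824/107415 (Y = (-1692*1/1705 - 1895*(-1/315)) + 3215 = (-1692/1705 + 379/63) + 3215 = 539599/107415 + 3215 = 345878824/107415 ≈ 3220.0)
y(Z) = -4/3 + 5/Z (y(Z) = 4*(-1/3) + 5/Z = -4/3 + 5/Z)
Y*y(-6) = 345878824*(-4/3 + 5/(-6))/107415 = 345878824*(-4/3 + 5*(-1/6))/107415 = 345878824*(-4/3 - 5/6)/107415 = (345878824/107415)*(-13/6) = -2248212356/322245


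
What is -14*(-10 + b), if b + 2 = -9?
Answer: 294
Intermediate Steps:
b = -11 (b = -2 - 9 = -11)
-14*(-10 + b) = -14*(-10 - 11) = -14*(-21) = 294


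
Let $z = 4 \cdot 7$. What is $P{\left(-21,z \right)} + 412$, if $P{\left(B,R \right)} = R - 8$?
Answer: $432$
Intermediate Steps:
$z = 28$
$P{\left(B,R \right)} = -8 + R$
$P{\left(-21,z \right)} + 412 = \left(-8 + 28\right) + 412 = 20 + 412 = 432$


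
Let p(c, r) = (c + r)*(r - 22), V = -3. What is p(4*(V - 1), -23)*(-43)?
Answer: -75465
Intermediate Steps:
p(c, r) = (-22 + r)*(c + r) (p(c, r) = (c + r)*(-22 + r) = (-22 + r)*(c + r))
p(4*(V - 1), -23)*(-43) = ((-23)**2 - 88*(-3 - 1) - 22*(-23) + (4*(-3 - 1))*(-23))*(-43) = (529 - 88*(-4) + 506 + (4*(-4))*(-23))*(-43) = (529 - 22*(-16) + 506 - 16*(-23))*(-43) = (529 + 352 + 506 + 368)*(-43) = 1755*(-43) = -75465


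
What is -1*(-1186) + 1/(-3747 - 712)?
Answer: 5288373/4459 ≈ 1186.0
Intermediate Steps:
-1*(-1186) + 1/(-3747 - 712) = 1186 + 1/(-4459) = 1186 - 1/4459 = 5288373/4459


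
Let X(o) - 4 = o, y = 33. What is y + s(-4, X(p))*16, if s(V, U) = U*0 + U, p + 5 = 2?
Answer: 49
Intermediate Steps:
p = -3 (p = -5 + 2 = -3)
X(o) = 4 + o
s(V, U) = U (s(V, U) = 0 + U = U)
y + s(-4, X(p))*16 = 33 + (4 - 3)*16 = 33 + 1*16 = 33 + 16 = 49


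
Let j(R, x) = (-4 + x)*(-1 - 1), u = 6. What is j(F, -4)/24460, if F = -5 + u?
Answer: 4/6115 ≈ 0.00065413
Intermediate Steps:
F = 1 (F = -5 + 6 = 1)
j(R, x) = 8 - 2*x (j(R, x) = (-4 + x)*(-2) = 8 - 2*x)
j(F, -4)/24460 = (8 - 2*(-4))/24460 = (8 + 8)*(1/24460) = 16*(1/24460) = 4/6115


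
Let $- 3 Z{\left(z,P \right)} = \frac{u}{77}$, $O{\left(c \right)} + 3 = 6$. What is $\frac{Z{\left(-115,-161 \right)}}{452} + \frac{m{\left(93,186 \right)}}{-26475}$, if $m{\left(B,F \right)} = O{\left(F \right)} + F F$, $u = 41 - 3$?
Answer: $- \frac{602259473}{460717950} \approx -1.3072$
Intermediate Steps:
$O{\left(c \right)} = 3$ ($O{\left(c \right)} = -3 + 6 = 3$)
$u = 38$ ($u = 41 - 3 = 38$)
$Z{\left(z,P \right)} = - \frac{38}{231}$ ($Z{\left(z,P \right)} = - \frac{38 \cdot \frac{1}{77}}{3} = \left(- \frac{1}{3}\right) \frac{38}{77} = - \frac{38}{231}$)
$m{\left(B,F \right)} = 3 + F^{2}$ ($m{\left(B,F \right)} = 3 + F F = 3 + F^{2}$)
$\frac{Z{\left(-115,-161 \right)}}{452} + \frac{m{\left(93,186 \right)}}{-26475} = - \frac{38}{231 \cdot 452} + \frac{3 + 186^{2}}{-26475} = \left(- \frac{38}{231}\right) \frac{1}{452} + \left(3 + 34596\right) \left(- \frac{1}{26475}\right) = - \frac{19}{52206} + 34599 \left(- \frac{1}{26475}\right) = - \frac{19}{52206} - \frac{11533}{8825} = - \frac{602259473}{460717950}$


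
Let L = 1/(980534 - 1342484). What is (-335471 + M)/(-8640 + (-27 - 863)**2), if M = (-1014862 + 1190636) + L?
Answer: -57802329151/283573347000 ≈ -0.20384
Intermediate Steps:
L = -1/361950 (L = 1/(-361950) = -1/361950 ≈ -2.7628e-6)
M = 63621399299/361950 (M = (-1014862 + 1190636) - 1/361950 = 175774 - 1/361950 = 63621399299/361950 ≈ 1.7577e+5)
(-335471 + M)/(-8640 + (-27 - 863)**2) = (-335471 + 63621399299/361950)/(-8640 + (-27 - 863)**2) = -57802329151/(361950*(-8640 + (-890)**2)) = -57802329151/(361950*(-8640 + 792100)) = -57802329151/361950/783460 = -57802329151/361950*1/783460 = -57802329151/283573347000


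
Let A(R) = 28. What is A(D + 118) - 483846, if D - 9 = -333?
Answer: -483818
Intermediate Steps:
D = -324 (D = 9 - 333 = -324)
A(D + 118) - 483846 = 28 - 483846 = -483818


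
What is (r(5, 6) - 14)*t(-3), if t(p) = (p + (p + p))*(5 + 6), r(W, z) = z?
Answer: 792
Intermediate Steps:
t(p) = 33*p (t(p) = (p + 2*p)*11 = (3*p)*11 = 33*p)
(r(5, 6) - 14)*t(-3) = (6 - 14)*(33*(-3)) = -8*(-99) = 792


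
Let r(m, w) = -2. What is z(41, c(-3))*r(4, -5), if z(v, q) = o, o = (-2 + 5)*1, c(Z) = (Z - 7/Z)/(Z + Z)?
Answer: -6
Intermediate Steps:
c(Z) = (Z - 7/Z)/(2*Z) (c(Z) = (Z - 7/Z)/((2*Z)) = (Z - 7/Z)*(1/(2*Z)) = (Z - 7/Z)/(2*Z))
o = 3 (o = 3*1 = 3)
z(v, q) = 3
z(41, c(-3))*r(4, -5) = 3*(-2) = -6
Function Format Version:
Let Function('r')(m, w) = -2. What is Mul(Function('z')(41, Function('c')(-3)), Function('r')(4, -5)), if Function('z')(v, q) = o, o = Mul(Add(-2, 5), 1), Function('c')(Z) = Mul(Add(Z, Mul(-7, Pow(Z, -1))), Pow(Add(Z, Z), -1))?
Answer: -6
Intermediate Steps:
Function('c')(Z) = Mul(Rational(1, 2), Pow(Z, -1), Add(Z, Mul(-7, Pow(Z, -1)))) (Function('c')(Z) = Mul(Add(Z, Mul(-7, Pow(Z, -1))), Pow(Mul(2, Z), -1)) = Mul(Add(Z, Mul(-7, Pow(Z, -1))), Mul(Rational(1, 2), Pow(Z, -1))) = Mul(Rational(1, 2), Pow(Z, -1), Add(Z, Mul(-7, Pow(Z, -1)))))
o = 3 (o = Mul(3, 1) = 3)
Function('z')(v, q) = 3
Mul(Function('z')(41, Function('c')(-3)), Function('r')(4, -5)) = Mul(3, -2) = -6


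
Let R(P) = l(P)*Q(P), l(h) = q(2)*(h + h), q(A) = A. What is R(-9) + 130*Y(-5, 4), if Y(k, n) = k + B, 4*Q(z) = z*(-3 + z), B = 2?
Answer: -1362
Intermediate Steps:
Q(z) = z*(-3 + z)/4 (Q(z) = (z*(-3 + z))/4 = z*(-3 + z)/4)
l(h) = 4*h (l(h) = 2*(h + h) = 2*(2*h) = 4*h)
Y(k, n) = 2 + k (Y(k, n) = k + 2 = 2 + k)
R(P) = P²*(-3 + P) (R(P) = (4*P)*(P*(-3 + P)/4) = P²*(-3 + P))
R(-9) + 130*Y(-5, 4) = (-9)²*(-3 - 9) + 130*(2 - 5) = 81*(-12) + 130*(-3) = -972 - 390 = -1362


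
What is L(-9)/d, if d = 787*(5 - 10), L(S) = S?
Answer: 9/3935 ≈ 0.0022872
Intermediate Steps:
d = -3935 (d = 787*(-5) = -3935)
L(-9)/d = -9/(-3935) = -9*(-1/3935) = 9/3935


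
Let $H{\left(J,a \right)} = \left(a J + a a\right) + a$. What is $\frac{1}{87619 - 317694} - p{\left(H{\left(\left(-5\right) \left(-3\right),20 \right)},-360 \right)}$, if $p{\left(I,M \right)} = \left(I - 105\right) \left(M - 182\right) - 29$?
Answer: $\frac{76697571924}{230075} \approx 3.3336 \cdot 10^{5}$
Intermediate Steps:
$H{\left(J,a \right)} = a + a^{2} + J a$ ($H{\left(J,a \right)} = \left(J a + a^{2}\right) + a = \left(a^{2} + J a\right) + a = a + a^{2} + J a$)
$p{\left(I,M \right)} = -29 + \left(-182 + M\right) \left(-105 + I\right)$ ($p{\left(I,M \right)} = \left(-105 + I\right) \left(-182 + M\right) - 29 = \left(-182 + M\right) \left(-105 + I\right) - 29 = -29 + \left(-182 + M\right) \left(-105 + I\right)$)
$\frac{1}{87619 - 317694} - p{\left(H{\left(\left(-5\right) \left(-3\right),20 \right)},-360 \right)} = \frac{1}{87619 - 317694} - \left(19081 - 182 \cdot 20 \left(1 - -15 + 20\right) - -37800 + 20 \left(1 - -15 + 20\right) \left(-360\right)\right) = \frac{1}{-230075} - \left(19081 - 182 \cdot 20 \left(1 + 15 + 20\right) + 37800 + 20 \left(1 + 15 + 20\right) \left(-360\right)\right) = - \frac{1}{230075} - \left(19081 - 182 \cdot 20 \cdot 36 + 37800 + 20 \cdot 36 \left(-360\right)\right) = - \frac{1}{230075} - \left(19081 - 131040 + 37800 + 720 \left(-360\right)\right) = - \frac{1}{230075} - \left(19081 - 131040 + 37800 - 259200\right) = - \frac{1}{230075} - -333359 = - \frac{1}{230075} + 333359 = \frac{76697571924}{230075}$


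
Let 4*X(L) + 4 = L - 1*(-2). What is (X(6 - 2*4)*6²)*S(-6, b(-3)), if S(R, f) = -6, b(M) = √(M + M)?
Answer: 216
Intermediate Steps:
b(M) = √2*√M (b(M) = √(2*M) = √2*√M)
X(L) = -½ + L/4 (X(L) = -1 + (L - 1*(-2))/4 = -1 + (L + 2)/4 = -1 + (2 + L)/4 = -1 + (½ + L/4) = -½ + L/4)
(X(6 - 2*4)*6²)*S(-6, b(-3)) = ((-½ + (6 - 2*4)/4)*6²)*(-6) = ((-½ + (6 - 8)/4)*36)*(-6) = ((-½ + (¼)*(-2))*36)*(-6) = ((-½ - ½)*36)*(-6) = -1*36*(-6) = -36*(-6) = 216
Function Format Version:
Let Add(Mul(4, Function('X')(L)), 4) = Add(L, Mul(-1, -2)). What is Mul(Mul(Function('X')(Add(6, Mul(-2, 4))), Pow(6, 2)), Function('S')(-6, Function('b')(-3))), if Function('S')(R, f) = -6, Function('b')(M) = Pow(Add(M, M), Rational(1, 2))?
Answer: 216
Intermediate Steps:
Function('b')(M) = Mul(Pow(2, Rational(1, 2)), Pow(M, Rational(1, 2))) (Function('b')(M) = Pow(Mul(2, M), Rational(1, 2)) = Mul(Pow(2, Rational(1, 2)), Pow(M, Rational(1, 2))))
Function('X')(L) = Add(Rational(-1, 2), Mul(Rational(1, 4), L)) (Function('X')(L) = Add(-1, Mul(Rational(1, 4), Add(L, Mul(-1, -2)))) = Add(-1, Mul(Rational(1, 4), Add(L, 2))) = Add(-1, Mul(Rational(1, 4), Add(2, L))) = Add(-1, Add(Rational(1, 2), Mul(Rational(1, 4), L))) = Add(Rational(-1, 2), Mul(Rational(1, 4), L)))
Mul(Mul(Function('X')(Add(6, Mul(-2, 4))), Pow(6, 2)), Function('S')(-6, Function('b')(-3))) = Mul(Mul(Add(Rational(-1, 2), Mul(Rational(1, 4), Add(6, Mul(-2, 4)))), Pow(6, 2)), -6) = Mul(Mul(Add(Rational(-1, 2), Mul(Rational(1, 4), Add(6, -8))), 36), -6) = Mul(Mul(Add(Rational(-1, 2), Mul(Rational(1, 4), -2)), 36), -6) = Mul(Mul(Add(Rational(-1, 2), Rational(-1, 2)), 36), -6) = Mul(Mul(-1, 36), -6) = Mul(-36, -6) = 216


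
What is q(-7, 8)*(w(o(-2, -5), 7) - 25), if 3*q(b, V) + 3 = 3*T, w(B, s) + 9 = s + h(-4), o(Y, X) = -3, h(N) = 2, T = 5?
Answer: -100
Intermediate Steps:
w(B, s) = -7 + s (w(B, s) = -9 + (s + 2) = -9 + (2 + s) = -7 + s)
q(b, V) = 4 (q(b, V) = -1 + (3*5)/3 = -1 + (1/3)*15 = -1 + 5 = 4)
q(-7, 8)*(w(o(-2, -5), 7) - 25) = 4*((-7 + 7) - 25) = 4*(0 - 25) = 4*(-25) = -100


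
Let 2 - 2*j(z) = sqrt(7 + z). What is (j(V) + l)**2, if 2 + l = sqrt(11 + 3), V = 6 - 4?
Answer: 81/4 - 5*sqrt(14) ≈ 1.5417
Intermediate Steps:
V = 2
j(z) = 1 - sqrt(7 + z)/2
l = -2 + sqrt(14) (l = -2 + sqrt(11 + 3) = -2 + sqrt(14) ≈ 1.7417)
(j(V) + l)**2 = ((1 - sqrt(7 + 2)/2) + (-2 + sqrt(14)))**2 = ((1 - sqrt(9)/2) + (-2 + sqrt(14)))**2 = ((1 - 1/2*3) + (-2 + sqrt(14)))**2 = ((1 - 3/2) + (-2 + sqrt(14)))**2 = (-1/2 + (-2 + sqrt(14)))**2 = (-5/2 + sqrt(14))**2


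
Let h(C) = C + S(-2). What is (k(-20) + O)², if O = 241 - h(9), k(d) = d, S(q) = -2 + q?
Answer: 46656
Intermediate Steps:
h(C) = -4 + C (h(C) = C + (-2 - 2) = C - 4 = -4 + C)
O = 236 (O = 241 - (-4 + 9) = 241 - 1*5 = 241 - 5 = 236)
(k(-20) + O)² = (-20 + 236)² = 216² = 46656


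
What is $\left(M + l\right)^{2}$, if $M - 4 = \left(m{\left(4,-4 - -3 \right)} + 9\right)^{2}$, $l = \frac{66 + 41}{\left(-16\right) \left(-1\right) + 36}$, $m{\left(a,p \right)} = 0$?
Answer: $\frac{20493729}{2704} \approx 7579.0$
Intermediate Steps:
$l = \frac{107}{52}$ ($l = \frac{107}{16 + 36} = \frac{107}{52} \approx 2.0577$)
$M = 85$ ($M = 4 + \left(0 + 9\right)^{2} = 4 + 9^{2} = 4 + 81 = 85$)
$\left(M + l\right)^{2} = \left(85 + \frac{107}{52}\right)^{2} = \left(\frac{4527}{52}\right)^{2} = \frac{20493729}{2704}$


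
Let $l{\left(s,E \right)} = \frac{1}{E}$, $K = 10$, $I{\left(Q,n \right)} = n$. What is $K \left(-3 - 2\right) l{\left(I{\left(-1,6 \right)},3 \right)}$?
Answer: $- \frac{50}{3} \approx -16.667$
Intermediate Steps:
$K \left(-3 - 2\right) l{\left(I{\left(-1,6 \right)},3 \right)} = \frac{10 \left(-3 - 2\right)}{3} = 10 \left(-3 - 2\right) \frac{1}{3} = 10 \left(-5\right) \frac{1}{3} = \left(-50\right) \frac{1}{3} = - \frac{50}{3}$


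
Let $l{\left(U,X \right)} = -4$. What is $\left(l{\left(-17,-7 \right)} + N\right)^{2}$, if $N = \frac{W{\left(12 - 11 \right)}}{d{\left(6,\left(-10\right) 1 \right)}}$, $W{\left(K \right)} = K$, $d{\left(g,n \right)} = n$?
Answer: $\frac{1681}{100} \approx 16.81$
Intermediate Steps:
$N = - \frac{1}{10}$ ($N = \frac{12 - 11}{\left(-10\right) 1} = 1 \frac{1}{-10} = 1 \left(- \frac{1}{10}\right) = - \frac{1}{10} \approx -0.1$)
$\left(l{\left(-17,-7 \right)} + N\right)^{2} = \left(-4 - \frac{1}{10}\right)^{2} = \left(- \frac{41}{10}\right)^{2} = \frac{1681}{100}$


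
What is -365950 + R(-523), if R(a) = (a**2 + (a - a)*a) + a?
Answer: -92944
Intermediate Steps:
R(a) = a + a**2 (R(a) = (a**2 + 0*a) + a = (a**2 + 0) + a = a**2 + a = a + a**2)
-365950 + R(-523) = -365950 - 523*(1 - 523) = -365950 - 523*(-522) = -365950 + 273006 = -92944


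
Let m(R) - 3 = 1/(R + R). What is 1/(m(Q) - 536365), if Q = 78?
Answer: -156/83672471 ≈ -1.8644e-6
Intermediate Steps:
m(R) = 3 + 1/(2*R) (m(R) = 3 + 1/(R + R) = 3 + 1/(2*R))
1/(m(Q) - 536365) = 1/((3 + (½)/78) - 536365) = 1/((3 + (½)*(1/78)) - 536365) = 1/((3 + 1/156) - 536365) = 1/(469/156 - 536365) = 1/(-83672471/156) = -156/83672471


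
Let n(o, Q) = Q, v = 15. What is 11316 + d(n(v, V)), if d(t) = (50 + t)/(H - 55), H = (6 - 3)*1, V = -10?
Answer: 147098/13 ≈ 11315.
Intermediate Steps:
H = 3 (H = 3*1 = 3)
d(t) = -25/26 - t/52 (d(t) = (50 + t)/(3 - 55) = (50 + t)/(-52) = (50 + t)*(-1/52) = -25/26 - t/52)
11316 + d(n(v, V)) = 11316 + (-25/26 - 1/52*(-10)) = 11316 + (-25/26 + 5/26) = 11316 - 10/13 = 147098/13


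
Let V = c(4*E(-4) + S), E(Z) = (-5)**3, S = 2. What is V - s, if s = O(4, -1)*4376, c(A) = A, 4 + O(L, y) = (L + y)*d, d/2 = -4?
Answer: 122030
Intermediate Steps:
d = -8 (d = 2*(-4) = -8)
E(Z) = -125
O(L, y) = -4 - 8*L - 8*y (O(L, y) = -4 + (L + y)*(-8) = -4 + (-8*L - 8*y) = -4 - 8*L - 8*y)
s = -122528 (s = (-4 - 8*4 - 8*(-1))*4376 = (-4 - 32 + 8)*4376 = -28*4376 = -122528)
V = -498 (V = 4*(-125) + 2 = -500 + 2 = -498)
V - s = -498 - 1*(-122528) = -498 + 122528 = 122030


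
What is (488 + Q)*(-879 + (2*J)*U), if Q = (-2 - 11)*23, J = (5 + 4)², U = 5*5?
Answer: 599319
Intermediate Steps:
U = 25
J = 81 (J = 9² = 81)
Q = -299 (Q = -13*23 = -299)
(488 + Q)*(-879 + (2*J)*U) = (488 - 299)*(-879 + (2*81)*25) = 189*(-879 + 162*25) = 189*(-879 + 4050) = 189*3171 = 599319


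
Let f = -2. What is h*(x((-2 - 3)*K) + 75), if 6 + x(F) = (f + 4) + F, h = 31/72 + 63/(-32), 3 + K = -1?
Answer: -40313/288 ≈ -139.98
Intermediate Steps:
K = -4 (K = -3 - 1 = -4)
h = -443/288 (h = 31*(1/72) + 63*(-1/32) = 31/72 - 63/32 = -443/288 ≈ -1.5382)
x(F) = -4 + F (x(F) = -6 + ((-2 + 4) + F) = -6 + (2 + F) = -4 + F)
h*(x((-2 - 3)*K) + 75) = -443*((-4 + (-2 - 3)*(-4)) + 75)/288 = -443*((-4 - 5*(-4)) + 75)/288 = -443*((-4 + 20) + 75)/288 = -443*(16 + 75)/288 = -443/288*91 = -40313/288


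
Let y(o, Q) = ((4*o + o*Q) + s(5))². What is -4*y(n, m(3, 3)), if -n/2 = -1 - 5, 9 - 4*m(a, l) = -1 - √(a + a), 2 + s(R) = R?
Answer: -26460 - 1944*√6 ≈ -31222.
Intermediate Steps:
s(R) = -2 + R
m(a, l) = 5/2 + √2*√a/4 (m(a, l) = 9/4 - (-1 - √(a + a))/4 = 9/4 - (-1 - √(2*a))/4 = 9/4 - (-1 - √2*√a)/4 = 9/4 + (¼ + √2*√a/4) = 5/2 + √2*√a/4)
n = 12 (n = -2*(-1 - 5) = -2*(-6) = 12)
y(o, Q) = (3 + 4*o + Q*o)² (y(o, Q) = ((4*o + o*Q) + (-2 + 5))² = ((4*o + Q*o) + 3)² = (3 + 4*o + Q*o)²)
-4*y(n, m(3, 3)) = -4*(3 + 4*12 + (5/2 + √2*√3/4)*12)² = -4*(3 + 48 + (5/2 + √6/4)*12)² = -4*(3 + 48 + (30 + 3*√6))² = -4*(81 + 3*√6)²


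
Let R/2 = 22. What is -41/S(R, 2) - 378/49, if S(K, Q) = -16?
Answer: -577/112 ≈ -5.1518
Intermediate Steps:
R = 44 (R = 2*22 = 44)
-41/S(R, 2) - 378/49 = -41/(-16) - 378/49 = -41*(-1/16) - 378*1/49 = 41/16 - 54/7 = -577/112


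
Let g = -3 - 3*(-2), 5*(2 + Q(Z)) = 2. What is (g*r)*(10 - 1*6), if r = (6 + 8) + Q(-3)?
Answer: 744/5 ≈ 148.80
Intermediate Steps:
Q(Z) = -8/5 (Q(Z) = -2 + (⅕)*2 = -2 + ⅖ = -8/5)
r = 62/5 (r = (6 + 8) - 8/5 = 14 - 8/5 = 62/5 ≈ 12.400)
g = 3 (g = -3 + 6 = 3)
(g*r)*(10 - 1*6) = (3*(62/5))*(10 - 1*6) = 186*(10 - 6)/5 = (186/5)*4 = 744/5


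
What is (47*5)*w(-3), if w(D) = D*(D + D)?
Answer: 4230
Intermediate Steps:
w(D) = 2*D² (w(D) = D*(2*D) = 2*D²)
(47*5)*w(-3) = (47*5)*(2*(-3)²) = 235*(2*9) = 235*18 = 4230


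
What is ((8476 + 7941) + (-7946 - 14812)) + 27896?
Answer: 21555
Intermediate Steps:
((8476 + 7941) + (-7946 - 14812)) + 27896 = (16417 - 22758) + 27896 = -6341 + 27896 = 21555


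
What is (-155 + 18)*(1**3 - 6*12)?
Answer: 9727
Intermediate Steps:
(-155 + 18)*(1**3 - 6*12) = -137*(1 - 72) = -137*(-71) = 9727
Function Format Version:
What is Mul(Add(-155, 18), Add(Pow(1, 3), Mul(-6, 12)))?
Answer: 9727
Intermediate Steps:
Mul(Add(-155, 18), Add(Pow(1, 3), Mul(-6, 12))) = Mul(-137, Add(1, -72)) = Mul(-137, -71) = 9727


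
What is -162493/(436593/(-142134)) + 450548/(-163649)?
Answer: 1259801535087758/23816002619 ≈ 52897.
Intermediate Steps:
-162493/(436593/(-142134)) + 450548/(-163649) = -162493/(436593*(-1/142134)) + 450548*(-1/163649) = -162493/(-145531/47378) - 450548/163649 = -162493*(-47378/145531) - 450548/163649 = 7698593354/145531 - 450548/163649 = 1259801535087758/23816002619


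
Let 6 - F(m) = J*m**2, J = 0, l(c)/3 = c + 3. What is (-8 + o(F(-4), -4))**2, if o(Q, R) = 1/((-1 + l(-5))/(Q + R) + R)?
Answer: 14884/225 ≈ 66.151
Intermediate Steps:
l(c) = 9 + 3*c (l(c) = 3*(c + 3) = 3*(3 + c) = 9 + 3*c)
F(m) = 6 (F(m) = 6 - 0*m**2 = 6 - 1*0 = 6 + 0 = 6)
o(Q, R) = 1/(R - 7/(Q + R)) (o(Q, R) = 1/((-1 + (9 + 3*(-5)))/(Q + R) + R) = 1/((-1 + (9 - 15))/(Q + R) + R) = 1/((-1 - 6)/(Q + R) + R) = 1/(-7/(Q + R) + R) = 1/(R - 7/(Q + R)))
(-8 + o(F(-4), -4))**2 = (-8 + (6 - 4)/(-7 + (-4)**2 + 6*(-4)))**2 = (-8 + 2/(-7 + 16 - 24))**2 = (-8 + 2/(-15))**2 = (-8 - 1/15*2)**2 = (-8 - 2/15)**2 = (-122/15)**2 = 14884/225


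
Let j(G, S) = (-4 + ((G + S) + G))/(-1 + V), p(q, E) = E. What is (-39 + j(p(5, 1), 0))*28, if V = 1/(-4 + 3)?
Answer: -1064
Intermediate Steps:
V = -1 (V = 1/(-1) = -1)
j(G, S) = 2 - G - S/2 (j(G, S) = (-4 + ((G + S) + G))/(-1 - 1) = (-4 + (S + 2*G))/(-2) = (-4 + S + 2*G)*(-1/2) = 2 - G - S/2)
(-39 + j(p(5, 1), 0))*28 = (-39 + (2 - 1*1 - 1/2*0))*28 = (-39 + (2 - 1 + 0))*28 = (-39 + 1)*28 = -38*28 = -1064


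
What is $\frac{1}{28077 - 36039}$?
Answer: $- \frac{1}{7962} \approx -0.0001256$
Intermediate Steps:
$\frac{1}{28077 - 36039} = \frac{1}{-7962} = - \frac{1}{7962}$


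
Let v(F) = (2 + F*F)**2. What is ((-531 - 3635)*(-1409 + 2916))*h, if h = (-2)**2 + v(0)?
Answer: -50225296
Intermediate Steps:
v(F) = (2 + F**2)**2
h = 8 (h = (-2)**2 + (2 + 0**2)**2 = 4 + (2 + 0)**2 = 4 + 2**2 = 4 + 4 = 8)
((-531 - 3635)*(-1409 + 2916))*h = ((-531 - 3635)*(-1409 + 2916))*8 = -4166*1507*8 = -6278162*8 = -50225296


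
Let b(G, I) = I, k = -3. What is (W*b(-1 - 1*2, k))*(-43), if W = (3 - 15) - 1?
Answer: -1677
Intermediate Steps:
W = -13 (W = -12 - 1 = -13)
(W*b(-1 - 1*2, k))*(-43) = -13*(-3)*(-43) = 39*(-43) = -1677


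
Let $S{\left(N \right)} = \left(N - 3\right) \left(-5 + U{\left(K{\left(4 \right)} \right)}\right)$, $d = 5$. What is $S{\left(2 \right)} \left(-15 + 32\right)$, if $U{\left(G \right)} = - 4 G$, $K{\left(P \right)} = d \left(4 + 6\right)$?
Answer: $3485$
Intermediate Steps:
$K{\left(P \right)} = 50$ ($K{\left(P \right)} = 5 \left(4 + 6\right) = 5 \cdot 10 = 50$)
$S{\left(N \right)} = 615 - 205 N$ ($S{\left(N \right)} = \left(N - 3\right) \left(-5 - 200\right) = \left(-3 + N\right) \left(-5 - 200\right) = \left(-3 + N\right) \left(-205\right) = 615 - 205 N$)
$S{\left(2 \right)} \left(-15 + 32\right) = \left(615 - 410\right) \left(-15 + 32\right) = \left(615 - 410\right) 17 = 205 \cdot 17 = 3485$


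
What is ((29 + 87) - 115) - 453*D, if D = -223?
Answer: 101020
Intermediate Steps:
((29 + 87) - 115) - 453*D = ((29 + 87) - 115) - 453*(-223) = (116 - 115) + 101019 = 1 + 101019 = 101020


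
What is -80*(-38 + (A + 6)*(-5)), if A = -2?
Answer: 4640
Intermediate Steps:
-80*(-38 + (A + 6)*(-5)) = -80*(-38 + (-2 + 6)*(-5)) = -80*(-38 + 4*(-5)) = -80*(-38 - 20) = -80*(-58) = 4640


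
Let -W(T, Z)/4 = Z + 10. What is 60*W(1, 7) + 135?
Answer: -3945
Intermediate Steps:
W(T, Z) = -40 - 4*Z (W(T, Z) = -4*(Z + 10) = -4*(10 + Z) = -40 - 4*Z)
60*W(1, 7) + 135 = 60*(-40 - 4*7) + 135 = 60*(-40 - 28) + 135 = 60*(-68) + 135 = -4080 + 135 = -3945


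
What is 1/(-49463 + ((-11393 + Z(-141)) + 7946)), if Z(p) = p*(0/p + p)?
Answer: -1/33029 ≈ -3.0276e-5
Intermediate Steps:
Z(p) = p² (Z(p) = p*(0 + p) = p*p = p²)
1/(-49463 + ((-11393 + Z(-141)) + 7946)) = 1/(-49463 + ((-11393 + (-141)²) + 7946)) = 1/(-49463 + ((-11393 + 19881) + 7946)) = 1/(-49463 + (8488 + 7946)) = 1/(-49463 + 16434) = 1/(-33029) = -1/33029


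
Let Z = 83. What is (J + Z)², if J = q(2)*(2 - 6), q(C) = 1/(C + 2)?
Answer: 6724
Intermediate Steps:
q(C) = 1/(2 + C)
J = -1 (J = (2 - 6)/(2 + 2) = -4/4 = (¼)*(-4) = -1)
(J + Z)² = (-1 + 83)² = 82² = 6724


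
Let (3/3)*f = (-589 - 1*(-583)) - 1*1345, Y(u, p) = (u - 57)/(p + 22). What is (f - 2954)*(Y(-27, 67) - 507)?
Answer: 194616135/89 ≈ 2.1867e+6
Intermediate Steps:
Y(u, p) = (-57 + u)/(22 + p)
f = -1351 (f = (-589 - 1*(-583)) - 1*1345 = (-589 + 583) - 1345 = -6 - 1345 = -1351)
(f - 2954)*(Y(-27, 67) - 507) = (-1351 - 2954)*((-57 - 27)/(22 + 67) - 507) = -4305*(-84/89 - 507) = -4305*(-45207/89) = 194616135/89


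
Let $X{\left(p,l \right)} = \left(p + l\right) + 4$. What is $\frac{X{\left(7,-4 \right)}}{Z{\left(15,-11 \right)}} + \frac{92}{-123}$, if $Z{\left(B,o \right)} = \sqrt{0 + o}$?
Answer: $- \frac{92}{123} - \frac{7 i \sqrt{11}}{11} \approx -0.74797 - 2.1106 i$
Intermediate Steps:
$Z{\left(B,o \right)} = \sqrt{o}$
$X{\left(p,l \right)} = 4 + l + p$ ($X{\left(p,l \right)} = \left(l + p\right) + 4 = 4 + l + p$)
$\frac{X{\left(7,-4 \right)}}{Z{\left(15,-11 \right)}} + \frac{92}{-123} = \frac{4 - 4 + 7}{\sqrt{-11}} + \frac{92}{-123} = \frac{7}{i \sqrt{11}} + 92 \left(- \frac{1}{123}\right) = 7 \left(- \frac{i \sqrt{11}}{11}\right) - \frac{92}{123} = - \frac{7 i \sqrt{11}}{11} - \frac{92}{123} = - \frac{92}{123} - \frac{7 i \sqrt{11}}{11}$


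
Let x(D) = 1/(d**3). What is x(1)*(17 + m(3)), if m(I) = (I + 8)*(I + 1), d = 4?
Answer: 61/64 ≈ 0.95313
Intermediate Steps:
m(I) = (1 + I)*(8 + I) (m(I) = (8 + I)*(1 + I) = (1 + I)*(8 + I))
x(D) = 1/64 (x(D) = 1/(4**3) = 1/64)
x(1)*(17 + m(3)) = (17 + (8 + 3**2 + 9*3))/64 = (17 + (8 + 9 + 27))/64 = (17 + 44)/64 = (1/64)*61 = 61/64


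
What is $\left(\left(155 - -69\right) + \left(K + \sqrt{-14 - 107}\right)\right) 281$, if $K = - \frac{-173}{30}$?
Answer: $\frac{1936933}{30} + 3091 i \approx 64564.0 + 3091.0 i$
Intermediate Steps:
$K = \frac{173}{30}$ ($K = - \frac{-173}{30} = \left(-1\right) \left(- \frac{173}{30}\right) = \frac{173}{30} \approx 5.7667$)
$\left(\left(155 - -69\right) + \left(K + \sqrt{-14 - 107}\right)\right) 281 = \left(\left(155 - -69\right) + \left(\frac{173}{30} + \sqrt{-14 - 107}\right)\right) 281 = \left(\left(155 + 69\right) + \left(\frac{173}{30} + \sqrt{-121}\right)\right) 281 = \left(224 + \left(\frac{173}{30} + 11 i\right)\right) 281 = \left(\frac{6893}{30} + 11 i\right) 281 = \frac{1936933}{30} + 3091 i$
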